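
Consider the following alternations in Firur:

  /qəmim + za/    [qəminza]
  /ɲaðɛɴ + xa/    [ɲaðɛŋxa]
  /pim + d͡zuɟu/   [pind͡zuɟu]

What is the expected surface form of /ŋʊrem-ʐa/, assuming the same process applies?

[ŋʊreɳʐa]

The data show regressive place assimilation: /m/ → [n] before /z/; /ɴ/ → [ŋ] before /x/; /m/ → [n] before /d͡z/. In each pair only place changes, matching the following consonant, while manner and voice stay constant.
/m/ is a voiced bilabial nasal. The following trigger /ʐ/ is retroflex, so /m/ must become retroflex as well.
Changing only its place to retroflex gives [ɳ] — the voiced retroflex nasal.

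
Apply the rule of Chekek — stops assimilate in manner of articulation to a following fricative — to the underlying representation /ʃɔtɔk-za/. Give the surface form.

[ʃɔtɔxza]

The rule targets /k/ (voiceless velar stop), which sits before the trigger /z/ (fricative).
The voiceless velar fricative is [x], so /k/ → [x].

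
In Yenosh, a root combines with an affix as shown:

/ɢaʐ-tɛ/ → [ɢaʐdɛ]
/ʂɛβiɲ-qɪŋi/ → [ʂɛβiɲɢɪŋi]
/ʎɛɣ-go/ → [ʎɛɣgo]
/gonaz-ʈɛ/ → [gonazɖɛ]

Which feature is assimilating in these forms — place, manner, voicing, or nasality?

voicing

Comparing underlying and surface forms, /t/ → [d] is the alternation; the neighbouring /ʐ/ is constant.
The change voiceless → voiced matches the voicing of the preceding /ʐ/, identifying this as voicing assimilation.
The same holds elsewhere in the data: /q/ → [ɢ] after /ɲ/ (voiceless → voiced, matching voiced); /ʈ/ → [ɖ] after /z/ (voiceless → voiced, matching voiced) — only voicing changes, and always toward the preceding segment.
No alternation appears in [ʎɛɣgo]: there the adjacent consonants already agree in voicing (/g/ and /ɣ/ are both voiced), so this form is consistent with the same rule.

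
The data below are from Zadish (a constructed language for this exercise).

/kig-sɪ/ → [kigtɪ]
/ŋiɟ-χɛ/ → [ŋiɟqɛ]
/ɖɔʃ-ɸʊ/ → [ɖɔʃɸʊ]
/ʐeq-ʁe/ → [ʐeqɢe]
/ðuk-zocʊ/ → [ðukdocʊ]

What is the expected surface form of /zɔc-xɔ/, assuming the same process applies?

The data show progressive manner assimilation: /s/ → [t] after /g/; /χ/ → [q] after /ɟ/; /ʁ/ → [ɢ] after /q/; /z/ → [d] after /k/. In each pair only manner changes, matching the preceding consonant, while place and voice stay constant.
Nothing changes in [ɖɔʃɸʊ]: there the adjacent consonants already agree in manner (/ɸ/ and /ʃ/ are both fricatives), so this form is consistent with the same rule.
/x/ is a voiceless velar fricative. The preceding trigger /c/ is a stop, so /x/ must become a stop as well.
A voiceless velar stop is [k], so the surface segment is [k].

[zɔckɔ]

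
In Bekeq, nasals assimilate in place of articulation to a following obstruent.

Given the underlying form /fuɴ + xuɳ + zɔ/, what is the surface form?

[fuŋxunzɔ]

/ɴ/ is a voiced uvular nasal. The following trigger /x/ is velar, so /ɴ/ must become velar as well.
The voiced velar nasal is [ŋ], so /ɴ/ → [ŋ].
At the second juncture, /ɳ/ likewise becomes [n] adjacent to /z/.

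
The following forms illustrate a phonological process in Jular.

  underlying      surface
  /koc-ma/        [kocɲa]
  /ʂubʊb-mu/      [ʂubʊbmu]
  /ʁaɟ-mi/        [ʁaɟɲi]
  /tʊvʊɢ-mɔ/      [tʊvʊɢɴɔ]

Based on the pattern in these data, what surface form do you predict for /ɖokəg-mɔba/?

The data show progressive place assimilation: /m/ → [ɲ] after /c/; /m/ → [ɲ] after /ɟ/; /m/ → [ɴ] after /ɢ/. In each pair only place changes, matching the preceding consonant, while manner and voice stay constant.
Nothing changes in [ʂubʊbmu]: there the adjacent consonants already agree in place (/m/ and /b/ are both bilabial), so this form is consistent with the same rule.
/m/ is a voiced bilabial nasal. The preceding trigger /g/ is velar, so /m/ must become velar as well.
Changing only its place to velar gives [ŋ] — the voiced velar nasal.

[ɖokəgŋɔba]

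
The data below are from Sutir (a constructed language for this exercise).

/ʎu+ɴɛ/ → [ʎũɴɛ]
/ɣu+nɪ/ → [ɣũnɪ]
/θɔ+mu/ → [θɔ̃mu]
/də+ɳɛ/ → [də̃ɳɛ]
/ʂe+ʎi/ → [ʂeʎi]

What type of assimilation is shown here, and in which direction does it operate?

The vowel /u/ surfaces as nasalised [ũ] next to the following nasal /ɴ/ — it has acquired the [+nasal] feature of its neighbour.
Likewise in the remaining data: /u/ → [ũ] before /n/; /ɔ/ → [ɔ̃] before /m/; /ə/ → [ə̃] before /ɳ/ — each time a vowel is nasalised next to a following nasal.
No change occurs in [ʂeʎi] because the vowel at the boundary is adjacent to an oral consonant, not a nasal (/e/ next to /ʎ/).
Because the conditioning nasal is to the right of the vowel that changes, the process is regressive (anticipatory).

regressive nasality assimilation (vowel nasalisation)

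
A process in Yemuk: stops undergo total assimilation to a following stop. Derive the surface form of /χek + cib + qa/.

/k/ is the segment targeted by the rule; it sits immediately before /c/, so it assimilates completely and surfaces as [c].
The same rule applies at the second boundary: /b/ → [q] next to /q/.

[χecciqqa]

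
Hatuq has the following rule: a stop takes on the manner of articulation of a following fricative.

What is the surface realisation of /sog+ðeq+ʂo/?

[soɣðeχʂo]

/g/ is a voiced velar stop. The following trigger /ð/ is a fricative, so /g/ must become a fricative as well.
A voiced velar fricative is [ɣ], so the surface segment is [ɣ].
At the second juncture, /q/ likewise becomes [χ] adjacent to /ʂ/.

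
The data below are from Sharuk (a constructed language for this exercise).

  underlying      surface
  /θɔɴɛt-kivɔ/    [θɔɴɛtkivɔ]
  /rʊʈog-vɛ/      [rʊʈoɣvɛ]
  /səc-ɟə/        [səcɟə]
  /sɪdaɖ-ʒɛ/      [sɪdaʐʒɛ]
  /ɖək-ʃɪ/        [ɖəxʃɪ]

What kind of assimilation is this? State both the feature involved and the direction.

Underlying /g/ is realised as [ɣ] next to /v/; /v/ itself does not change.
The change stop → fricative matches the manner of the following /v/, identifying this as manner assimilation.
Place and voice are unchanged, so the assimilation is partial, not total.
The same holds elsewhere in the data: /ɖ/ → [ʐ] before /ʒ/ (stop → fricative, matching a fricative); /k/ → [x] before /ʃ/ (stop → fricative, matching a fricative) — only manner changes, and always toward the following segment.
Nothing changes in [θɔɴɛtkivɔ], [səcɟə]: there the adjacent consonants already agree in manner (/t/ and /k/ are both stops; /c/ and /ɟ/ are both stops), so these forms are consistent with the same rule.
The trigger is the following segment, so the direction is regressive (anticipatory).

regressive manner assimilation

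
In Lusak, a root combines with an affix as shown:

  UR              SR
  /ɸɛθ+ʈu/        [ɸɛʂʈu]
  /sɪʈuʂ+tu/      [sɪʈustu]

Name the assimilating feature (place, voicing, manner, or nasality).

The segment that alternates is /θ/, which surfaces as [ʂ] when adjacent to /ʈ/.
/θ/ is dental while /ʈ/ is retroflex; the output [ʂ] is retroflex, matching the trigger — so the feature that spreads is place.
The same holds elsewhere in the data: /ʂ/ → [s] before /t/ (retroflex → alveolar, matching alveolar) — only place changes, and always toward the following segment.

place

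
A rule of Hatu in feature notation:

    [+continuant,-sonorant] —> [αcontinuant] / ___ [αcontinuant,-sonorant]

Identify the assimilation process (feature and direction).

The shared variable α links the value of [continuant] on the target to that of the neighbouring obstruent. [continuant] distinguishes stops from fricatives — a manner-of-articulation feature — so this is manner assimilation.
Since the environment is written after the underscore, the trigger follows the target; the direction is regressive.

regressive manner assimilation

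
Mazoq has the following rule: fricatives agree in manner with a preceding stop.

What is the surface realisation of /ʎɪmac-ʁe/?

[ʎɪmacɢe]

/ʁ/ is a voiced uvular fricative. The preceding trigger /c/ is a stop, so /ʁ/ must become a stop as well.
The voiced uvular stop is [ɢ], so /ʁ/ → [ɢ].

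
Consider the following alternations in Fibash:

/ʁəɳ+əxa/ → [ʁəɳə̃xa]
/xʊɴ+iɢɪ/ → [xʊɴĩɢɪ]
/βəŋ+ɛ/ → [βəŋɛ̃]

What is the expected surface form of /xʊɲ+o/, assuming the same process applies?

The data show progressive nasality assimilation (vowel nasalisation): /ə/ → [ə̃] after /ɳ/; /i/ → [ĩ] after /ɴ/; /ɛ/ → [ɛ̃] after /ŋ/ — a vowel is nasalised by an immediately preceding nasal consonant.
The vowel /o/ is adjacent to the preceding nasal /ɲ/, so it acquires [+nasal] and surfaces as [õ].

[xʊɲõ]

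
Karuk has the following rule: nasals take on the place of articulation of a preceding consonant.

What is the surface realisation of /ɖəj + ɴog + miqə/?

The rule targets /ɴ/ (voiced uvular nasal), which sits after the trigger /j/ (palatal).
A voiced palatal nasal is [ɲ], so the surface segment is [ɲ].
At the second juncture, /m/ likewise becomes [ŋ] adjacent to /g/.

[ɖəjɲogŋiqə]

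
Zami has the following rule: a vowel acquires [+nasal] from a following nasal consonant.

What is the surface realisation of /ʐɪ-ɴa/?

[ʐɪ̃ɴa]

/ɪ/ sits next to the nasal /ɴ/ and is therefore nasalised to [ɪ̃].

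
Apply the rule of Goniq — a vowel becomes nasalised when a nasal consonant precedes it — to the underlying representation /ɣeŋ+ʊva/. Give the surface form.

[ɣeŋʊ̃va]

/ʊ/ sits next to the nasal /ŋ/ and is therefore nasalised to [ʊ̃].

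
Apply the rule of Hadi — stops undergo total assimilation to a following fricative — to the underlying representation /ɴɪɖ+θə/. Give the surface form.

/ɖ/ is the segment targeted by the rule; it sits immediately before /θ/, so it assimilates completely and surfaces as [θ].

[ɴɪθθə]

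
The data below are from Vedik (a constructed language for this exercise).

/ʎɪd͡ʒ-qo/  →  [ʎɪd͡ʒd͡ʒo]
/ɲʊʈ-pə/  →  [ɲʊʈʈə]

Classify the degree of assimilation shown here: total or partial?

total assimilation

Comparing underlying and surface forms, /q/ → [d͡ʒ] is the alternation; the neighbouring /d͡ʒ/ is constant.
The output [d͡ʒ] is identical to the trigger /d͡ʒ/ — every feature (place, manner, voicing) has been copied — so this is total assimilation.
The other form behaves the same way: /p/ → [ʈ] after /ʈ/ — in each case the output is a copy of the preceding consonant.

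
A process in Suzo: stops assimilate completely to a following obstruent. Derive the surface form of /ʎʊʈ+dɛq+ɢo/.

/ʈ/ is the segment targeted by the rule; it sits immediately before /d/, so it assimilates completely and surfaces as [d].
The same rule applies at the second boundary: /q/ → [ɢ] next to /ɢ/.

[ʎʊddɛɢɢo]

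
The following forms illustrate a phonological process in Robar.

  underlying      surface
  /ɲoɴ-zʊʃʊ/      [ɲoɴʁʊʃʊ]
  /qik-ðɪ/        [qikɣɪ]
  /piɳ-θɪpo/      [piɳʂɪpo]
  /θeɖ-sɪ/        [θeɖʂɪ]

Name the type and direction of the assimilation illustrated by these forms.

progressive place assimilation

The segment that alternates is /z/, which surfaces as [ʁ] when adjacent to /ɴ/.
The change alveolar → uvular matches the place of the preceding /ɴ/, identifying this as place assimilation.
Manner and voice are unchanged, so the assimilation is partial, not total.
Checking the remaining alternations: /ð/ → [ɣ] after /k/ (dental → velar, matching velar); /θ/ → [ʂ] after /ɳ/ (dental → retroflex, matching retroflex); /s/ → [ʂ] after /ɖ/ (alveolar → retroflex, matching retroflex) — only place changes, and always toward the preceding segment.
The trigger is the preceding segment, so the direction is progressive (perseverative).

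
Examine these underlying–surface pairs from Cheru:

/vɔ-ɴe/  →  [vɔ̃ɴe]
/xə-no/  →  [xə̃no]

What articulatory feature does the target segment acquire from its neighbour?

nasality

The vowel /ɔ/ surfaces as nasalised [ɔ̃] next to the following nasal /ɴ/ — it has acquired the [+nasal] feature of its neighbour.
The other form shows the same pattern: /ə/ → [ə̃] before /n/ — each time a vowel is nasalised next to a following nasal.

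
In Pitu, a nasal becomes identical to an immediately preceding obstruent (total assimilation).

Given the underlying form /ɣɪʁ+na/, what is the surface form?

[ɣɪʁʁa]

/n/ is the segment targeted by the rule; it sits immediately after /ʁ/, so it assimilates completely and surfaces as [ʁ].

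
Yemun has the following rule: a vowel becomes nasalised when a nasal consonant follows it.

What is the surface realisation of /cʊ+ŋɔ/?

/ʊ/ sits next to the nasal /ŋ/ and is therefore nasalised to [ʊ̃].

[cʊ̃ŋɔ]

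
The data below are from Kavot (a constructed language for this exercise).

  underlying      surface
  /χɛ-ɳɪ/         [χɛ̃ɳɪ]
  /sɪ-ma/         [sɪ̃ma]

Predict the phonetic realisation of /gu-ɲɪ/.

[gũɲɪ]

The data show regressive nasality assimilation (vowel nasalisation): /ɛ/ → [ɛ̃] before /ɳ/; /ɪ/ → [ɪ̃] before /m/ — a vowel is nasalised by an immediately following nasal consonant.
/u/ sits next to the nasal /ɲ/ and is therefore nasalised to [ũ].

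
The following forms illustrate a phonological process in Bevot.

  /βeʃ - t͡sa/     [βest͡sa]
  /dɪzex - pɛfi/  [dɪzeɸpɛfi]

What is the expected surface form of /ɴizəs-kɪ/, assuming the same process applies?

The data show regressive place assimilation: /ʃ/ → [s] before /t͡s/; /x/ → [ɸ] before /p/. In each pair only place changes, matching the following consonant, while manner and voice stay constant.
/s/ is a voiceless alveolar fricative. The following trigger /k/ is velar, so /s/ must become velar as well.
Changing only its place to velar gives [x] — the voiceless velar fricative.

[ɴizəxkɪ]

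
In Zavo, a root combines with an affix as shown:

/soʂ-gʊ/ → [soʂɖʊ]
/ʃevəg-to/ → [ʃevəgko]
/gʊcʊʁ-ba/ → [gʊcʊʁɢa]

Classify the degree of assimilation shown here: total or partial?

Underlying /g/ is realised as [ɖ] next to /ʂ/; /ʂ/ itself does not change.
The change velar → retroflex matches the place of the preceding /ʂ/, identifying this as place assimilation.
Manner and voice are unchanged, so the assimilation is partial, not total.
The other alternating forms pattern the same way: /t/ → [k] after /g/ (alveolar → velar, matching velar); /b/ → [ɢ] after /ʁ/ (bilabial → uvular, matching uvular) — only place changes, and always toward the preceding segment.

partial assimilation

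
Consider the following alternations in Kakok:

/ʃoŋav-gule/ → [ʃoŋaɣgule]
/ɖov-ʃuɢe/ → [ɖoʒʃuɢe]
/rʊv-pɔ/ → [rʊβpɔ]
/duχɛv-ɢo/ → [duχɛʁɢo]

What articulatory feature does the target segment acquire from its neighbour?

The segment that alternates is /v/, which surfaces as [ɣ] when adjacent to /g/.
/v/ is labiodental while /g/ is velar; the output [ɣ] is velar, matching the trigger — so the feature that spreads is place.
The same holds elsewhere in the data: /v/ → [ʒ] before /ʃ/ (labiodental → postalveolar, matching postalveolar); /v/ → [β] before /p/ (labiodental → bilabial, matching bilabial); /v/ → [ʁ] before /ɢ/ (labiodental → uvular, matching uvular) — only place changes, and always toward the following segment.

place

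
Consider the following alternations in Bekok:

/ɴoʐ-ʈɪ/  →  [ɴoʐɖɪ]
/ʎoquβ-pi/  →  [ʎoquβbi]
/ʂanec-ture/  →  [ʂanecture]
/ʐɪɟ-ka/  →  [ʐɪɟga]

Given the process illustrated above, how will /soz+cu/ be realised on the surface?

The data show progressive voicing assimilation: /ʈ/ → [ɖ] after /ʐ/; /p/ → [b] after /β/; /k/ → [g] after /ɟ/. In each pair only voicing changes, matching the preceding consonant, while place and manner stay constant.
Nothing changes in [ʂanecture]: there the adjacent consonants already agree in voicing (/t/ and /c/ are both voiceless), so this form is consistent with the same rule.
/c/ is a voiceless palatal stop. The preceding trigger /z/ is voiced, so /c/ must become voiced as well.
The voiced palatal stop is [ɟ], so /c/ → [ɟ].

[sozɟu]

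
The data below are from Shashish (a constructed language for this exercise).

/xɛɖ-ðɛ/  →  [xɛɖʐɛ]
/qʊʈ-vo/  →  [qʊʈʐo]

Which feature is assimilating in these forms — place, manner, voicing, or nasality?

Comparing underlying and surface forms, /ð/ → [ʐ] is the alternation; the neighbouring /ɖ/ is constant.
The change dental → retroflex matches the place of the preceding /ɖ/, identifying this as place assimilation.
The same holds elsewhere in the data: /v/ → [ʐ] after /ʈ/ (labiodental → retroflex, matching retroflex) — only place changes, and always toward the preceding segment.

place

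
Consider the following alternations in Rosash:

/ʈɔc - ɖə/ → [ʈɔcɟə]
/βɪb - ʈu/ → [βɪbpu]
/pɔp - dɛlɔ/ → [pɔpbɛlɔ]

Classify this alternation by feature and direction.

Underlying /ɖ/ is realised as [ɟ] next to /c/; /c/ itself does not change.
/ɖ/ is retroflex while /c/ is palatal; the output [ɟ] is palatal, matching the trigger — so the feature that spreads is place.
Manner and voice are unchanged, so the assimilation is partial, not total.
The same holds elsewhere in the data: /ʈ/ → [p] after /b/ (retroflex → bilabial, matching bilabial); /d/ → [b] after /p/ (alveolar → bilabial, matching bilabial) — only place changes, and always toward the preceding segment.
Since the segment that changes follows the conditioning segment, the assimilation is progressive.

progressive place assimilation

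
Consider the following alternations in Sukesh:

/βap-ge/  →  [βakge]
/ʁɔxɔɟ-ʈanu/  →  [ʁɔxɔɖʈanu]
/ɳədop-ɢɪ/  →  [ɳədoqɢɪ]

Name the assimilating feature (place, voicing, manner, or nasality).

place

Underlying /p/ is realised as [k] next to /g/; /g/ itself does not change.
/p/ is bilabial while /g/ is velar; the output [k] is velar, matching the trigger — so the feature that spreads is place.
The other alternating forms pattern the same way: /ɟ/ → [ɖ] before /ʈ/ (palatal → retroflex, matching retroflex); /p/ → [q] before /ɢ/ (bilabial → uvular, matching uvular) — only place changes, and always toward the following segment.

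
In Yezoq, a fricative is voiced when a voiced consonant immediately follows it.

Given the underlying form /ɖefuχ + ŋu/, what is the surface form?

The rule targets /χ/ (voiceless uvular fricative), which sits before the trigger /ŋ/ (voiced).
A voiced uvular fricative is [ʁ], so the surface segment is [ʁ].

[ɖefuʁŋu]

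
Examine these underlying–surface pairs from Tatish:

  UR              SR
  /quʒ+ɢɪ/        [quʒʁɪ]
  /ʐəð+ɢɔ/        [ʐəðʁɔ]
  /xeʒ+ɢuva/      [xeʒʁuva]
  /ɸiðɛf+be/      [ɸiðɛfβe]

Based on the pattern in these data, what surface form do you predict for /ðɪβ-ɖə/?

The data show progressive manner assimilation: /ɢ/ → [ʁ] after /ʒ/; /ɢ/ → [ʁ] after /ð/; /b/ → [β] after /f/. In each pair only manner changes, matching the preceding consonant, while place and voice stay constant.
/ɖ/ is a voiced retroflex stop. The preceding trigger /β/ is a fricative, so /ɖ/ must become a fricative as well.
The voiced retroflex fricative is [ʐ], so /ɖ/ → [ʐ].

[ðɪβʐə]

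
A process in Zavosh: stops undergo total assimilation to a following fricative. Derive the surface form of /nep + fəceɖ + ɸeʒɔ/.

/p/ is the segment targeted by the rule; it sits immediately before /f/, so it assimilates completely and surfaces as [f].
At the second juncture, /ɖ/ likewise becomes [ɸ] adjacent to /ɸ/.

[neffəceɸɸeʒɔ]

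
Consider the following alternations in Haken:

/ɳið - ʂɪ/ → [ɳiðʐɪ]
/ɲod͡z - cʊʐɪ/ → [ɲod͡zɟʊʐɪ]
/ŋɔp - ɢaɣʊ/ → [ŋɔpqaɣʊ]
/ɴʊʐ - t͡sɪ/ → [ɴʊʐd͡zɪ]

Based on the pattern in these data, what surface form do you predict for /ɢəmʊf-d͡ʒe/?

The data show progressive voicing assimilation: /ʂ/ → [ʐ] after /ð/; /c/ → [ɟ] after /d͡z/; /ɢ/ → [q] after /p/; /t͡s/ → [d͡z] after /ʐ/. In each pair only voicing changes, matching the preceding consonant, while place and manner stay constant.
/d͡ʒ/ is a voiced postalveolar affricate. The preceding trigger /f/ is voiceless, so /d͡ʒ/ must become voiceless as well.
A voiceless postalveolar affricate is [t͡ʃ], so the surface segment is [t͡ʃ].

[ɢəmʊft͡ʃe]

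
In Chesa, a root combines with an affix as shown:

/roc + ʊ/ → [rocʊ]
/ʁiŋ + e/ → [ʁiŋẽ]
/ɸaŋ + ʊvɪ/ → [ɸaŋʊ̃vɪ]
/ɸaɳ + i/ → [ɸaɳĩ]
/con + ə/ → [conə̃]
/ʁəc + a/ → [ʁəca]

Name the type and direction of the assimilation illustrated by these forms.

The vowel /e/ surfaces as nasalised [ẽ] next to the preceding nasal /ŋ/ — it has acquired the [+nasal] feature of its neighbour.
The other forms show the same pattern: /ʊ/ → [ʊ̃] after /ŋ/; /i/ → [ĩ] after /ɳ/; /ə/ → [ə̃] after /n/ — each time a vowel is nasalised next to a preceding nasal.
No change occurs in [rocʊ], [ʁəca] because the vowel at the boundary is adjacent to an oral consonant, not a nasal (/ʊ/ next to /c/; /a/ next to /c/).
Because the conditioning nasal is to the left of the vowel that changes, the process is progressive (perseverative).

progressive nasality assimilation (vowel nasalisation)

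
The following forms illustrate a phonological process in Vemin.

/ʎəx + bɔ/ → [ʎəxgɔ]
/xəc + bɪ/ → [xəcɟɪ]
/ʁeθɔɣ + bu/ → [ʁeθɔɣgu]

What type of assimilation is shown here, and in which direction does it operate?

progressive place assimilation

Underlying /b/ is realised as [g] next to /x/; /x/ itself does not change.
/b/ is bilabial while /x/ is velar; the output [g] is velar, matching the trigger — so the feature that spreads is place.
Manner and voice are unchanged, so the assimilation is partial, not total.
Checking the remaining alternations: /b/ → [ɟ] after /c/ (bilabial → palatal, matching palatal); /b/ → [g] after /ɣ/ (bilabial → velar, matching velar) — only place changes, and always toward the preceding segment.
Since the segment that changes follows the conditioning segment, the assimilation is progressive.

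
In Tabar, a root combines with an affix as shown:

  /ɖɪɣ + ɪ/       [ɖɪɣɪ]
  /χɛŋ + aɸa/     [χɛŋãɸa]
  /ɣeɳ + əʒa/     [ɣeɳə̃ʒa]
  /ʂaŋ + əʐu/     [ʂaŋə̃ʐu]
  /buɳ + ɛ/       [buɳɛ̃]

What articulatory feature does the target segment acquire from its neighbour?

nasality

The vowel /a/ surfaces as nasalised [ã] next to the preceding nasal /ŋ/ — it has acquired the [+nasal] feature of its neighbour.
The other forms show the same pattern: /ə/ → [ə̃] after /ɳ/; /ə/ → [ə̃] after /ŋ/; /ɛ/ → [ɛ̃] after /ɳ/ — each time a vowel is nasalised next to a preceding nasal.
No change occurs in [ɖɪɣɪ] because the vowel at the boundary is adjacent to an oral consonant, not a nasal (/ɪ/ next to /ɣ/).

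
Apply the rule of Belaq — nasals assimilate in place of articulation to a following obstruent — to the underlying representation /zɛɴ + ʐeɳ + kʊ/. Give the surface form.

[zɛɳʐeŋkʊ]

/ɴ/ is a voiced uvular nasal. The following trigger /ʐ/ is retroflex, so /ɴ/ must become retroflex as well.
Changing only its place to retroflex gives [ɳ] — the voiced retroflex nasal.
At the second juncture, /ɳ/ likewise becomes [ŋ] adjacent to /k/.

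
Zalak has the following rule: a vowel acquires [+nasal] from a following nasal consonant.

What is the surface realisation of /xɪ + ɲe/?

[xɪ̃ɲe]

The vowel /ɪ/ is adjacent to the following nasal /ɲ/, so it acquires [+nasal] and surfaces as [ɪ̃].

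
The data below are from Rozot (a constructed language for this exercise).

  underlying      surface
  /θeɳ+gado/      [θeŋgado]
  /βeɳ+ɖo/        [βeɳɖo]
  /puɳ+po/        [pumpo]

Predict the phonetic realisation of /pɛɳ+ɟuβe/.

[pɛɲɟuβe]

The data show regressive place assimilation: /ɳ/ → [ŋ] before /g/; /ɳ/ → [m] before /p/. In each pair only place changes, matching the following consonant, while manner and voice stay constant.
No alternation appears in [βeɳɖo]: there the adjacent consonants already agree in place (/ɳ/ and /ɖ/ are both retroflex), so this form is consistent with the same rule.
/ɳ/ is a voiced retroflex nasal. The following trigger /ɟ/ is palatal, so /ɳ/ must become palatal as well.
Changing only its place to palatal gives [ɲ] — the voiced palatal nasal.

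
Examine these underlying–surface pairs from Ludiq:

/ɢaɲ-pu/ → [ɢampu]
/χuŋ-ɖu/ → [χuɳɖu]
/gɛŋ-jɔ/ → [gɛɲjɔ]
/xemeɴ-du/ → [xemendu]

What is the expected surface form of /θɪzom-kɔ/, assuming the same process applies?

The data show regressive place assimilation: /ɲ/ → [m] before /p/; /ŋ/ → [ɳ] before /ɖ/; /ŋ/ → [ɲ] before /j/; /ɴ/ → [n] before /d/. In each pair only place changes, matching the following consonant, while manner and voice stay constant.
The rule targets /m/ (voiced bilabial nasal), which sits before the trigger /k/ (velar).
The voiced velar nasal is [ŋ], so /m/ → [ŋ].

[θɪzoŋkɔ]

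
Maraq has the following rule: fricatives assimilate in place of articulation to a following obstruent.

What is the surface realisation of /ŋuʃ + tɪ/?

[ŋustɪ]

/ʃ/ is a voiceless postalveolar fricative. The following trigger /t/ is alveolar, so /ʃ/ must become alveolar as well.
A voiceless alveolar fricative is [s], so the surface segment is [s].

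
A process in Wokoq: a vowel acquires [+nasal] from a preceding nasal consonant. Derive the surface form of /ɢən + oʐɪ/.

[ɢənõʐɪ]

The vowel /o/ is adjacent to the preceding nasal /n/, so it acquires [+nasal] and surfaces as [õ].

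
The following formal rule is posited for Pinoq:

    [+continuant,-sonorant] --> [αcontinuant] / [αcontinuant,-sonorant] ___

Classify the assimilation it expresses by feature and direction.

The rule copies [continuant] (continuancy) from the environment onto the target fricatives; since [±continuant] encodes the stop/fricative manner contrast, the assimilating dimension is manner.
Since the environment is written before the underscore, the trigger precedes the target; the direction is progressive.

progressive manner assimilation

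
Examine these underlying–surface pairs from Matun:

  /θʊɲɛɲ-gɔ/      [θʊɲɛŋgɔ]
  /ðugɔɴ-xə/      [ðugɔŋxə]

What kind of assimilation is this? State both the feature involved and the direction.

Underlying /ɲ/ is realised as [ŋ] next to /g/; /g/ itself does not change.
The change palatal → velar matches the place of the following /g/, identifying this as place assimilation.
Manner and voice are unchanged, so the assimilation is partial, not total.
Checking the remaining alternation: /ɴ/ → [ŋ] before /x/ (uvular → velar, matching velar) — only place changes, and always toward the following segment.
Since the segment that changes precedes the conditioning segment, the assimilation is regressive.

regressive place assimilation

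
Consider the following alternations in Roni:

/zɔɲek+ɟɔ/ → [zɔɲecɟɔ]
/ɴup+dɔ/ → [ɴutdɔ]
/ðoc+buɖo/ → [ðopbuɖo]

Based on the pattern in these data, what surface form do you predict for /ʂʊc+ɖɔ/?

The data show regressive place assimilation: /k/ → [c] before /ɟ/; /p/ → [t] before /d/; /c/ → [p] before /b/. In each pair only place changes, matching the following consonant, while manner and voice stay constant.
/c/ is a voiceless palatal stop. The following trigger /ɖ/ is retroflex, so /c/ must become retroflex as well.
The voiceless retroflex stop is [ʈ], so /c/ → [ʈ].

[ʂʊʈɖɔ]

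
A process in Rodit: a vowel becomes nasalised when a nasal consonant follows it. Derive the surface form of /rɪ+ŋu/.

[rɪ̃ŋu]

The vowel /ɪ/ is adjacent to the following nasal /ŋ/, so it acquires [+nasal] and surfaces as [ɪ̃].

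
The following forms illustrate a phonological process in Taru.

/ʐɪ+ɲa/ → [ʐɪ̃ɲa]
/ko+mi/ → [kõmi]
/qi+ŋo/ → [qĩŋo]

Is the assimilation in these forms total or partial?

partial assimilation

The vowel /ɪ/ surfaces as nasalised [ɪ̃] next to the following nasal /ɲ/ — it has acquired the [+nasal] feature of its neighbour.
The other forms show the same pattern: /o/ → [õ] before /m/; /i/ → [ĩ] before /ŋ/ — each time a vowel is nasalised next to a following nasal.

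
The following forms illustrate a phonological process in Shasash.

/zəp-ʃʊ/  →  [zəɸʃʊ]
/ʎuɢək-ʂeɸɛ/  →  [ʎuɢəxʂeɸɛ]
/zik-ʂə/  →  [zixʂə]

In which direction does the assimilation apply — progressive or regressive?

Comparing underlying and surface forms, /p/ → [ɸ] is the alternation; the neighbouring /ʃ/ is constant.
The change stop → fricative matches the manner of the following /ʃ/, identifying this as manner assimilation.
The other alternating form patterns the same way: /k/ → [x] before /ʂ/ (stop → fricative, matching a fricative) — only manner changes, and always toward the following segment.
Since the segment that changes precedes the conditioning segment, the assimilation is regressive.

regressive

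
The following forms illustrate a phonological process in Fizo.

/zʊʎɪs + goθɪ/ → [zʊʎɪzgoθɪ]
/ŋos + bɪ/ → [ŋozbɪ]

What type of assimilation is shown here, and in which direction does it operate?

Comparing underlying and surface forms, /s/ → [z] is the alternation; the neighbouring /g/ is constant.
The change voiceless → voiced matches the voicing of the following /g/, identifying this as voicing assimilation.
Place and manner are unchanged, so the assimilation is partial, not total.
The same holds elsewhere in the data: /s/ → [z] before /b/ (voiceless → voiced, matching voiced) — only voicing changes, and always toward the following segment.
Since the segment that changes precedes the conditioning segment, the assimilation is regressive.

regressive voicing assimilation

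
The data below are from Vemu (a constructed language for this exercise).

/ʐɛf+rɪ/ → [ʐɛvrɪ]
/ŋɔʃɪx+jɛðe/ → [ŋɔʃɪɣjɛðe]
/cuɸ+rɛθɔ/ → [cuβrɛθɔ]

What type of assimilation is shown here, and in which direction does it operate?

The segment that alternates is /f/, which surfaces as [v] when adjacent to /r/.
The change voiceless → voiced matches the voicing of the following /r/, identifying this as voicing assimilation.
Place and manner are unchanged, so the assimilation is partial, not total.
The other alternating forms pattern the same way: /x/ → [ɣ] before /j/ (voiceless → voiced, matching voiced); /ɸ/ → [β] before /r/ (voiceless → voiced, matching voiced) — only voicing changes, and always toward the following segment.
Since the segment that changes precedes the conditioning segment, the assimilation is regressive.

regressive voicing assimilation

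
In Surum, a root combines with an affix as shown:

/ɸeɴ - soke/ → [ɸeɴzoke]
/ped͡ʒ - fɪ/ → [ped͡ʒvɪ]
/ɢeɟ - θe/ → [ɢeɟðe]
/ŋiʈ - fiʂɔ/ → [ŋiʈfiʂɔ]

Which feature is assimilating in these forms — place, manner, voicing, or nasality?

voicing

The segment that alternates is /s/, which surfaces as [z] when adjacent to /ɴ/.
The change voiceless → voiced matches the voicing of the preceding /ɴ/, identifying this as voicing assimilation.
Checking the remaining alternations: /f/ → [v] after /d͡ʒ/ (voiceless → voiced, matching voiced); /θ/ → [ð] after /ɟ/ (voiceless → voiced, matching voiced) — only voicing changes, and always toward the preceding segment.
No alternation appears in [ŋiʈfiʂɔ]: there the adjacent consonants already agree in voicing (/f/ and /ʈ/ are both voiceless), so this form is consistent with the same rule.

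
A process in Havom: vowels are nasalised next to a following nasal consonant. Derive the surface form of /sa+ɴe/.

[sãɴe]

/a/ sits next to the nasal /ɴ/ and is therefore nasalised to [ã].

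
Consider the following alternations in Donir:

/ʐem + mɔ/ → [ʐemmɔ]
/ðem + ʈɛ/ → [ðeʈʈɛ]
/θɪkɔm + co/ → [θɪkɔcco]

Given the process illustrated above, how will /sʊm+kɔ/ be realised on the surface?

The data show regressive total assimilation (/m/ → [ʈ] before /ʈ/; /m/ → [c] before /c/): in every case the target segment becomes identical to its following neighbour, copying more than a single feature.
In [ʐemmɔ] the two consonants at the boundary are already identical (/m/ + /m/), so the rule applies vacuously and nothing changes.
/m/ is the segment targeted by the rule; it sits immediately before /k/, so it assimilates completely and surfaces as [k].

[sʊkkɔ]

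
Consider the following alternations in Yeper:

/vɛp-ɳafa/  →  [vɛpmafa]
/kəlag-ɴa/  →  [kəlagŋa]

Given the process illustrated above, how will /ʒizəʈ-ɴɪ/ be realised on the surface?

[ʒizəʈɳɪ]

The data show progressive place assimilation: /ɳ/ → [m] after /p/; /ɴ/ → [ŋ] after /g/. In each pair only place changes, matching the preceding consonant, while manner and voice stay constant.
/ɴ/ is a voiced uvular nasal. The preceding trigger /ʈ/ is retroflex, so /ɴ/ must become retroflex as well.
The voiced retroflex nasal is [ɳ], so /ɴ/ → [ɳ].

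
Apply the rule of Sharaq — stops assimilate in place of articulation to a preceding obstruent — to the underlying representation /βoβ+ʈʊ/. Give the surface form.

[βoβpʊ]

The rule targets /ʈ/ (voiceless retroflex stop), which sits after the trigger /β/ (bilabial).
A voiceless bilabial stop is [p], so the surface segment is [p].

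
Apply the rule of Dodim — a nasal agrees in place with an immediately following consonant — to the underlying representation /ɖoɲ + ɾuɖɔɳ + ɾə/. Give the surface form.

/ɲ/ is a voiced palatal nasal. The following trigger /ɾ/ is alveolar, so /ɲ/ must become alveolar as well.
The voiced alveolar nasal is [n], so /ɲ/ → [n].
The same rule applies at the second boundary: /ɳ/ → [n] next to /ɾ/.

[ɖonɾuɖɔnɾə]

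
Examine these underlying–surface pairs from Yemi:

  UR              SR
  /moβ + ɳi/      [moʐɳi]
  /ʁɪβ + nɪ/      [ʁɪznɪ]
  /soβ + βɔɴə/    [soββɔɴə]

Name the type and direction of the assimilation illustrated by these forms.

regressive place assimilation

Comparing underlying and surface forms, /β/ → [ʐ] is the alternation; the neighbouring /ɳ/ is constant.
The change bilabial → retroflex matches the place of the following /ɳ/, identifying this as place assimilation.
Manner and voice are unchanged, so the assimilation is partial, not total.
The other alternating form patterns the same way: /β/ → [z] before /n/ (bilabial → alveolar, matching alveolar) — only place changes, and always toward the following segment.
No alternation appears in [soββɔɴə]: there the adjacent consonants already agree in place (/β/ and /β/ are both bilabial), so this form is consistent with the same rule.
The trigger is the following segment, so the direction is regressive (anticipatory).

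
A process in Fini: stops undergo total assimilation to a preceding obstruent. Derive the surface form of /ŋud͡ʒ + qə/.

/q/ is the segment targeted by the rule; it sits immediately after /d͡ʒ/, so it assimilates completely and surfaces as [d͡ʒ].

[ŋud͡ʒd͡ʒə]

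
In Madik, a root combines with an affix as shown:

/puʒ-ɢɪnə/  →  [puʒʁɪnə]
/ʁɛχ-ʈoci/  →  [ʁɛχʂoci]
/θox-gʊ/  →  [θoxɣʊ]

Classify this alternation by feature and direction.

Underlying /ɢ/ is realised as [ʁ] next to /ʒ/; /ʒ/ itself does not change.
The change stop → fricative matches the manner of the preceding /ʒ/, identifying this as manner assimilation.
Place and voice are unchanged, so the assimilation is partial, not total.
The other alternating forms pattern the same way: /ʈ/ → [ʂ] after /χ/ (stop → fricative, matching a fricative); /g/ → [ɣ] after /x/ (stop → fricative, matching a fricative) — only manner changes, and always toward the preceding segment.
The trigger is the preceding segment, so the direction is progressive (perseverative).

progressive manner assimilation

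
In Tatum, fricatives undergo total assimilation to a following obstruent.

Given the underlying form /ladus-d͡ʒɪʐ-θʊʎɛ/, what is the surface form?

[ladud͡ʒd͡ʒɪθθʊʎɛ]

/s/ is the segment targeted by the rule; it sits immediately before /d͡ʒ/, so it assimilates completely and surfaces as [d͡ʒ].
The same rule applies at the second boundary: /ʐ/ → [θ] next to /θ/.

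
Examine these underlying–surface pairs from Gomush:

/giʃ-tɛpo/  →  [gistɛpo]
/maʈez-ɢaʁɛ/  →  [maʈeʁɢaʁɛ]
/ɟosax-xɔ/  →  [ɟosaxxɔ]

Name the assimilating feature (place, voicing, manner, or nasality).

place

Comparing underlying and surface forms, /ʃ/ → [s] is the alternation; the neighbouring /t/ is constant.
The change postalveolar → alveolar matches the place of the following /t/, identifying this as place assimilation.
The same holds elsewhere in the data: /z/ → [ʁ] before /ɢ/ (alveolar → uvular, matching uvular) — only place changes, and always toward the following segment.
No alternation appears in [ɟosaxxɔ]: there the adjacent consonants already agree in place (/x/ and /x/ are both velar), so this form is consistent with the same rule.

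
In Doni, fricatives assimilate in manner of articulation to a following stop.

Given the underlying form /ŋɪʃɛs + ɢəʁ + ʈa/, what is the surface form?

/s/ is a voiceless alveolar fricative. The following trigger /ɢ/ is a stop, so /s/ must become a stop as well.
The voiceless alveolar stop is [t], so /s/ → [t].
The same rule applies at the second boundary: /ʁ/ → [ɢ] next to /ʈ/.

[ŋɪʃɛtɢəɢʈa]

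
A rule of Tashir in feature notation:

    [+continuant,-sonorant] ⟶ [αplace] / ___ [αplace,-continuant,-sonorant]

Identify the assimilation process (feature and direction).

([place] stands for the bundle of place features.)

The rule copies the place features (abbreviated [place]) from the environment onto the target, so the assimilating feature is place.
The conditioning segment sits to the right of the focus bar, meaning the trigger follows the segment that changes — regressive assimilation.

regressive place assimilation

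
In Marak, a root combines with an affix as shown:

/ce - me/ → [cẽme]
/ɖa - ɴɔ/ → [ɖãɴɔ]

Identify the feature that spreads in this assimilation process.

The vowel /e/ surfaces as nasalised [ẽ] next to the following nasal /m/ — it has acquired the [+nasal] feature of its neighbour.
Likewise in the remaining data: /a/ → [ã] before /ɴ/ — each time a vowel is nasalised next to a following nasal.

nasality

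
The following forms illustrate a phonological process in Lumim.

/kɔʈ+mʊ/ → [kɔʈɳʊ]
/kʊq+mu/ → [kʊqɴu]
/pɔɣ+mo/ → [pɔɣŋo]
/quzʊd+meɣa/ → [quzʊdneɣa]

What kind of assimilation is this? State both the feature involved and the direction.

progressive place assimilation

Underlying /m/ is realised as [ɳ] next to /ʈ/; /ʈ/ itself does not change.
The change bilabial → retroflex matches the place of the preceding /ʈ/, identifying this as place assimilation.
Manner and voice are unchanged, so the assimilation is partial, not total.
The same holds elsewhere in the data: /m/ → [ɴ] after /q/ (bilabial → uvular, matching uvular); /m/ → [ŋ] after /ɣ/ (bilabial → velar, matching velar); /m/ → [n] after /d/ (bilabial → alveolar, matching alveolar) — only place changes, and always toward the preceding segment.
The trigger is the preceding segment, so the direction is progressive (perseverative).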